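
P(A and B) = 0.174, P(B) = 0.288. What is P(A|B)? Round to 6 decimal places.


P(A|B) = P(A and B) / P(B) = 0.174 / 0.288 = 29/48 ≈ 0.60416667

0.604167


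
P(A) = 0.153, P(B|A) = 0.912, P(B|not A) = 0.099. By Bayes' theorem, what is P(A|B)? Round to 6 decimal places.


P(A|B) = P(B|A)*P(A) / P(B), P(B) = P(B|A)*P(A) + P(B|not A)*P(not A)
P(B|A)*P(A) = 0.912 * 0.153 = 0.139536
P(B|not A)*P(not A) = 0.099 * 0.847 = 0.083853
P(B) = 0.139536 + 0.083853 = 0.223389
P(A|B) = 0.139536 / 0.223389 ≈ 0.62463237

0.624632


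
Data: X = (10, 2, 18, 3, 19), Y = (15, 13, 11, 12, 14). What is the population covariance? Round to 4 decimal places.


Cov = (1/n)*sum((xi-xbar)(yi-ybar))
n = 5, xbar = 52/5 = 10.4, ybar = 65/5 = 13
sum((xi-xbar)(yi-ybar)) = 0
Cov = 0 / 5 = 0

0.0000


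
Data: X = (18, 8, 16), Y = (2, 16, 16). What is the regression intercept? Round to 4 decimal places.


a = ybar - b*xbar, where b = sum((xi-xbar)(yi-ybar)) / sum((xi-xbar)^2)
n = 3, xbar = 42/3 = 14, ybar = 34/3 ≈ 11.333333
Sxy = sum((xi-xbar)(yi-ybar)) = -56
Sxx = sum((xi-xbar)^2) = 56
b = Sxy / Sxx = -1
a = 11.333333 - (-1) * 14 = 76/3 ≈ 25.333333

25.3333


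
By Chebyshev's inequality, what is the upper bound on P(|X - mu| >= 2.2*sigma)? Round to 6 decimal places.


P <= 1/k^2
k^2 = 2.2^2 = 4.84
1/k^2 = 1 / 4.84 = 25/121 ≈ 0.20661157

0.206612


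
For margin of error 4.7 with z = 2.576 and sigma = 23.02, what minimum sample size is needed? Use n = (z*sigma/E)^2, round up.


z*sigma/E = 2.576 * 23.02 / 4.7 ≈ 12.616919
(z*sigma/E)^2 ≈ 159.186649
round up: n = 160

160


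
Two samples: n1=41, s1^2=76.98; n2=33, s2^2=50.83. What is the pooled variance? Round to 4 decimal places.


sp^2 = ((n1-1)*s1^2 + (n2-1)*s2^2)/(n1+n2-2)
(n1-1)*s1^2 = 40 * 76.98 = 3079.2
(n2-1)*s2^2 = 32 * 50.83 = 1626.56
numerator = 3079.2 + 1626.56 = 4705.76
n1+n2-2 = 72
sp^2 = 4705.76 / 72 = 29411/450 ≈ 65.357778

65.3578


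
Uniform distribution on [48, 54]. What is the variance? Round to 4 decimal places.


Var = (b-a)^2 / 12
(b-a)^2 = (54 - 48)^2 = 36
Var = 36/12 = 3

3.0000


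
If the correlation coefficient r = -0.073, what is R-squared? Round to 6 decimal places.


R^2 = r^2 = (-0.073)^2 = 0.005329

0.005329


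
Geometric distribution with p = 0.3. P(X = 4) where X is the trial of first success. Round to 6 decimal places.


P = (1-p)^(k-1) * p
(1-p)^(k-1) = 0.7^3 = 0.343
P = 0.343 * 0.3 = 0.1029

0.102900


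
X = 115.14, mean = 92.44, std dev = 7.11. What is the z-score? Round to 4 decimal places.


z = (X - mu) / sigma
X - mu = 115.14 - 92.44 = 22.7
z = 22.7 / 7.11 = 2270/711 ≈ 3.192686

3.1927


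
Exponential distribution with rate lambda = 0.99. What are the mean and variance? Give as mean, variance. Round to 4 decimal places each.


mean = 1/lam, var = 1/lam^2
mean = 1 / 0.99 = 100/99 ≈ 1.010101
lam^2 = 0.99^2 = 0.9801
var = 1 / 0.9801 = 10000/9801 ≈ 1.020304

1.0101, 1.0203


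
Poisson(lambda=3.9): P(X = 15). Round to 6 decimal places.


P = e^(-lam) * lam^k / k!
e^(-3.9) ≈ 0.02024191
lam^k = 3.9^15 ≈ 734461618.571138
k! = 15! = 1307674368000
P = 0.02024191 * 734461618.571138 / 1307674368000 ≈ 0.000011

0.000011


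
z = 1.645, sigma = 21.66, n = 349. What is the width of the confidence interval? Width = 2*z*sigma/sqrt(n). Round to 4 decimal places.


width = 2*z*sigma/sqrt(n)
2*z*sigma = 2 * 1.645 * 21.66 = 71.2614
sqrt(349) ≈ 18.681542
width = 71.2614 / 18.681542 ≈ 3.814535

3.8145


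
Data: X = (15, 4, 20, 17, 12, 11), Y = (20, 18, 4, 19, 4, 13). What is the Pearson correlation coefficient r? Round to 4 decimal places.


r = sum((xi-xbar)(yi-ybar)) / sqrt(sum((xi-xbar)^2) * sum((yi-ybar)^2))
n = 6, xbar = 79/6 ≈ 13.166667, ybar = 78/6 = 13
Sxy = sum((xi-xbar)(yi-ybar)) = -61
Sxx = sum((xi-xbar)^2) = 929/6 ≈ 154.833333
Syy = sum((yi-ybar)^2) = 272
sqrt(Sxx*Syy) ≈ 205.218583
r = Sxy / sqrt(Sxx*Syy) = -61 / 205.218583 ≈ -0.297244

-0.2972


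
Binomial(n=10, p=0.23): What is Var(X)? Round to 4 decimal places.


Var = n*p*(1-p) = 10 * 0.23 * 0.77 = 1.771

1.7710


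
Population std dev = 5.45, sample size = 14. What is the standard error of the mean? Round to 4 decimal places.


SE = sigma / sqrt(n)
sqrt(14) ≈ 3.741657
SE = 5.45 / 3.741657 ≈ 1.456574

1.4566


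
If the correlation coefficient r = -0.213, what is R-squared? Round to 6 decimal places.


R^2 = r^2 = (-0.213)^2 = 0.045369

0.045369


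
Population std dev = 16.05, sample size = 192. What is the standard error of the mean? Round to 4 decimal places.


SE = sigma / sqrt(n)
sqrt(192) ≈ 13.856406
SE = 16.05 / 13.856406 ≈ 1.158309

1.1583


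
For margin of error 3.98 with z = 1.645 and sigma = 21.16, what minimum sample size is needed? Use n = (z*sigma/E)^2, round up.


z*sigma/E = 1.645 * 21.16 / 3.98 ≈ 8.745779
(z*sigma/E)^2 ≈ 76.488648
round up: n = 77

77


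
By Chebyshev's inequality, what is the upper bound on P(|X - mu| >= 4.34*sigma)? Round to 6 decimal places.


P <= 1/k^2
k^2 = 4.34^2 = 18.8356
1/k^2 = 1 / 18.8356 ≈ 0.05309096

0.053091


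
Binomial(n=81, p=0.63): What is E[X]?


E[X] = n*p = 81 * 0.63 = 51.03

51.03


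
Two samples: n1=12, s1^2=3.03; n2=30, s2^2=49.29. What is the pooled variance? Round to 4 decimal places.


sp^2 = ((n1-1)*s1^2 + (n2-1)*s2^2)/(n1+n2-2)
(n1-1)*s1^2 = 11 * 3.03 = 33.33
(n2-1)*s2^2 = 29 * 49.29 = 1429.41
numerator = 33.33 + 1429.41 = 1462.74
n1+n2-2 = 40
sp^2 = 1462.74 / 40 = 36.5685

36.5685


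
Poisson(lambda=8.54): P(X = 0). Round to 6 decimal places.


P = e^(-lam) * lam^k / k!
e^(-8.54) ≈ 0.0001954903
lam^k = 8.54^0 = 1
k! = 0! = 1
P = 0.0001954903 * 1 / 1 ≈ 0.000195

0.000195


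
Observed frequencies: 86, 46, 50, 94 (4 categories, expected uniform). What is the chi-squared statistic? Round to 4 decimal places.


chi2 = sum((O-E)^2/E), E = total/4
total = 276, E = 276/4 = 69
(86 - 69)^2 / 69 = 289 / 69 = 289/69 ≈ 4.188406
(46 - 69)^2 / 69 = 529 / 69 = 23/3 ≈ 7.666667
(50 - 69)^2 / 69 = 361 / 69 = 361/69 ≈ 5.231884
(94 - 69)^2 / 69 = 625 / 69 = 625/69 ≈ 9.057971
chi2 = 1804/69 ≈ 26.144928

26.1449


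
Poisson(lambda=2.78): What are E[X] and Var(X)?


E[X] = Var(X) = lambda = 2.78

2.78, 2.78


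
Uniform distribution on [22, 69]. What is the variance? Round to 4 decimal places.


Var = (b-a)^2 / 12
(b-a)^2 = (69 - 22)^2 = 2209
Var = 2209/12 ≈ 184.083333

184.0833


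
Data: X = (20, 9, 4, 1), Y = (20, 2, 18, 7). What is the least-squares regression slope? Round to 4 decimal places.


b = sum((xi-xbar)(yi-ybar)) / sum((xi-xbar)^2)
n = 4, xbar = 34/4 = 8.5, ybar = 47/4 = 11.75
Sxy = sum((xi-xbar)(yi-ybar)) = 97.5
Sxx = sum((xi-xbar)^2) = 209
b = Sxy / Sxx = 195/418 ≈ 0.466507

0.4665


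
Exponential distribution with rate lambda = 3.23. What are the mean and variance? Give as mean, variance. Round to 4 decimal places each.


mean = 1/lam, var = 1/lam^2
mean = 1 / 3.23 = 100/323 ≈ 0.309598
lam^2 = 3.23^2 = 10.4329
var = 1 / 10.4329 ≈ 0.095851

0.3096, 0.0959


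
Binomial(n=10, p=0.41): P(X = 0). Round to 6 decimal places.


P = C(n,k) * p^k * (1-p)^(n-k)
C(10,0) = 1
p^k = 0.41^0 = 1
(1-p)^(n-k) = 0.59^10 ≈ 0.005111168
P = 1 * 1 * 0.005111168 ≈ 0.005111

0.005111


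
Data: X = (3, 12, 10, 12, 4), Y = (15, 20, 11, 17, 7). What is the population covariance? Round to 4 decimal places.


Cov = (1/n)*sum((xi-xbar)(yi-ybar))
n = 5, xbar = 41/5 = 8.2, ybar = 70/5 = 14
sum((xi-xbar)(yi-ybar)) = 53
Cov = 53 / 5 = 10.6

10.6000


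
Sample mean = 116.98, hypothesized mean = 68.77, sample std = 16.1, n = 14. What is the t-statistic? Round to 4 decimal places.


t = (xbar - mu0) / (s/sqrt(n))
xbar - mu0 = 116.98 - 68.77 = 48.21
sqrt(14) ≈ 3.74165739
s/sqrt(n) = 16.1 / 3.74165739 ≈ 4.30290599
t = 48.21 / 4.30290599 ≈ 11.204056

11.2041


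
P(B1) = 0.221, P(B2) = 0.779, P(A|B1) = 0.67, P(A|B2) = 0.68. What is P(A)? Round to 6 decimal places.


P(A) = P(A|B1)*P(B1) + P(A|B2)*P(B2)
P(A|B1)*P(B1) = 0.67 * 0.221 = 0.14807
P(A|B2)*P(B2) = 0.68 * 0.779 = 0.52972
P(A) = 0.14807 + 0.52972 = 0.67779

0.677790


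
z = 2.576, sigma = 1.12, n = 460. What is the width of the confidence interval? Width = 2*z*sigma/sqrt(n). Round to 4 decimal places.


width = 2*z*sigma/sqrt(n)
2*z*sigma = 2 * 2.576 * 1.12 = 5.77024
sqrt(460) ≈ 21.447611
width = 5.77024 / 21.447611 ≈ 0.269039

0.2690


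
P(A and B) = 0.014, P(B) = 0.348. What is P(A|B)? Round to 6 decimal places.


P(A|B) = P(A and B) / P(B) = 0.014 / 0.348 = 7/174 ≈ 0.04022989

0.040230


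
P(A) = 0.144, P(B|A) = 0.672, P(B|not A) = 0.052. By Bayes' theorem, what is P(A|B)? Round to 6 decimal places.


P(A|B) = P(B|A)*P(A) / P(B), P(B) = P(B|A)*P(A) + P(B|not A)*P(not A)
P(B|A)*P(A) = 0.672 * 0.144 = 0.096768
P(B|not A)*P(not A) = 0.052 * 0.856 = 0.044512
P(B) = 0.096768 + 0.044512 = 0.14128
P(A|B) = 0.096768 / 0.14128 = 3024/4415 ≈ 0.68493771

0.684938


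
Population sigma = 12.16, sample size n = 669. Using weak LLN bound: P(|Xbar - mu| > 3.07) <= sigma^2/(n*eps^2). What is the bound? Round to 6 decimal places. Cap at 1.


bound = min(1, sigma^2/(n*eps^2))
sigma^2 = 12.16^2 = 147.8656
n*eps^2 = 669 * 3.07^2 = 669 * 9.4249 = 6305.2581
sigma^2/(n*eps^2) = 147.8656 / 6305.2581 ≈ 0.02345116

0.023451


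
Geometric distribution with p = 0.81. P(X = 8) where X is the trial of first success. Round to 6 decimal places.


P = (1-p)^(k-1) * p
(1-p)^(k-1) = 0.19^7 ≈ 0.000008938717
P = 0.000008938717 * 0.81 ≈ 0.000007240361

0.000007


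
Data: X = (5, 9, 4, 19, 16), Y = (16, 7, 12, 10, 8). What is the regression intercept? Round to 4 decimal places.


a = ybar - b*xbar, where b = sum((xi-xbar)(yi-ybar)) / sum((xi-xbar)^2)
n = 5, xbar = 53/5 = 10.6, ybar = 53/5 = 10.6
Sxy = sum((xi-xbar)(yi-ybar)) = -52.8
Sxx = sum((xi-xbar)^2) = 177.2
b = Sxy / Sxx = -132/443 ≈ -0.297968
a = 10.6 - (-0.297968) * 10.6 = 6095/443 ≈ 13.758465

13.7585


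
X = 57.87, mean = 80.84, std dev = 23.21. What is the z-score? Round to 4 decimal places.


z = (X - mu) / sigma
X - mu = 57.87 - 80.84 = -22.97
z = -22.97 / 23.21 = -2297/2321 ≈ -0.989660

-0.9897


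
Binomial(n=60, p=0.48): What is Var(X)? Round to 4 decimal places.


Var = n*p*(1-p) = 60 * 0.48 * 0.52 = 14.976

14.9760


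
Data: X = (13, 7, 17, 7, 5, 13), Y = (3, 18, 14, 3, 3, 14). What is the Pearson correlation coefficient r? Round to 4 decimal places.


r = sum((xi-xbar)(yi-ybar)) / sqrt(sum((xi-xbar)^2) * sum((yi-ybar)^2))
n = 6, xbar = 62/6 = 31/3 ≈ 10.333333, ybar = 55/6 ≈ 9.166667
Sxy = sum((xi-xbar)(yi-ybar)) = 158/3 ≈ 52.666667
Sxx = sum((xi-xbar)^2) = 328/3 ≈ 109.333333
Syy = sum((yi-ybar)^2) = 1433/6 ≈ 238.833333
sqrt(Sxx*Syy) ≈ 161.593454
r = Sxy / sqrt(Sxx*Syy) = 52.666667 / 161.593454 ≈ 0.325921

0.3259


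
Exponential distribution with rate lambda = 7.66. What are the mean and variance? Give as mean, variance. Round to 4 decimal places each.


mean = 1/lam, var = 1/lam^2
mean = 1 / 7.66 = 50/383 ≈ 0.130548
lam^2 = 7.66^2 = 58.6756
var = 1 / 58.6756 ≈ 0.017043

0.1305, 0.0170


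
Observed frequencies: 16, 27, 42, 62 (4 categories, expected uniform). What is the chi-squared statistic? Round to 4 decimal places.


chi2 = sum((O-E)^2/E), E = total/4
total = 147, E = 147/4 = 36.75
(16 - 36.75)^2 / 36.75 = 430.5625 / 36.75 = 6889/588 ≈ 11.715986
(27 - 36.75)^2 / 36.75 = 95.0625 / 36.75 = 507/196 ≈ 2.586735
(42 - 36.75)^2 / 36.75 = 27.5625 / 36.75 = 0.75
(62 - 36.75)^2 / 36.75 = 637.5625 / 36.75 = 10201/588 ≈ 17.348639
chi2 = 4763/147 ≈ 32.401361

32.4014


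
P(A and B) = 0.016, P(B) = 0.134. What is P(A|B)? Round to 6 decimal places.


P(A|B) = P(A and B) / P(B) = 0.016 / 0.134 = 8/67 ≈ 0.11940299

0.119403


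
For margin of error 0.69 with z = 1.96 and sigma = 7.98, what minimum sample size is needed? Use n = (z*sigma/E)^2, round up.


z*sigma/E = 1.96 * 7.98 / 0.69 = 13034/575 ≈ 22.667826
(z*sigma/E)^2 ≈ 513.830340
round up: n = 514

514


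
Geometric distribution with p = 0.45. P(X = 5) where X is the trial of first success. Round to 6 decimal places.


P = (1-p)^(k-1) * p
(1-p)^(k-1) = 0.55^4 = 0.09150625
P = 0.09150625 * 0.45 ≈ 0.04117781

0.041178


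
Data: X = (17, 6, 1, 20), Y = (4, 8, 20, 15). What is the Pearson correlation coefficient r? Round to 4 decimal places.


r = sum((xi-xbar)(yi-ybar)) / sqrt(sum((xi-xbar)^2) * sum((yi-ybar)^2))
n = 4, xbar = 44/4 = 11, ybar = 47/4 = 11.75
Sxy = sum((xi-xbar)(yi-ybar)) = -81
Sxx = sum((xi-xbar)^2) = 242
Syy = sum((yi-ybar)^2) = 152.75
sqrt(Sxx*Syy) ≈ 192.264141
r = Sxy / sqrt(Sxx*Syy) = -81 / 192.264141 ≈ -0.421295

-0.4213


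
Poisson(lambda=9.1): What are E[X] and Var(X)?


E[X] = Var(X) = lambda = 9.1

9.1, 9.1


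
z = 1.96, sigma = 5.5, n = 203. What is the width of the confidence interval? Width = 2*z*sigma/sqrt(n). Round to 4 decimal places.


width = 2*z*sigma/sqrt(n)
2*z*sigma = 2 * 1.96 * 5.5 = 21.56
sqrt(203) ≈ 14.247807
width = 21.56 / 14.247807 ≈ 1.513215

1.5132


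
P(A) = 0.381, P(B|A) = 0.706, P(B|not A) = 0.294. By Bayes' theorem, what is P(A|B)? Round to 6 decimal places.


P(A|B) = P(B|A)*P(A) / P(B), P(B) = P(B|A)*P(A) + P(B|not A)*P(not A)
P(B|A)*P(A) = 0.706 * 0.381 = 0.268986
P(B|not A)*P(not A) = 0.294 * 0.619 = 0.181986
P(B) = 0.268986 + 0.181986 = 0.450972
P(A|B) = 0.268986 / 0.450972 ≈ 0.59645832

0.596458


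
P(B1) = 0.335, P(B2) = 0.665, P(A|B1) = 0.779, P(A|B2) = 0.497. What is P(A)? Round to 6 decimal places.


P(A) = P(A|B1)*P(B1) + P(A|B2)*P(B2)
P(A|B1)*P(B1) = 0.779 * 0.335 = 0.260965
P(A|B2)*P(B2) = 0.497 * 0.665 = 0.330505
P(A) = 0.260965 + 0.330505 = 0.59147

0.591470


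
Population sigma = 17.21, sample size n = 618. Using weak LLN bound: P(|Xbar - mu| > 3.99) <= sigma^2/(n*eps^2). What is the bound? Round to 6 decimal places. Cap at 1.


bound = min(1, sigma^2/(n*eps^2))
sigma^2 = 17.21^2 = 296.1841
n*eps^2 = 618 * 3.99^2 = 618 * 15.9201 = 9838.6218
sigma^2/(n*eps^2) = 296.1841 / 9838.6218 ≈ 0.03010423

0.030104


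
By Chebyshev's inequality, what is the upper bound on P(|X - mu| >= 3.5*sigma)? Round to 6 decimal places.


P <= 1/k^2
k^2 = 3.5^2 = 12.25
1/k^2 = 1 / 12.25 = 4/49 ≈ 0.08163265

0.081633


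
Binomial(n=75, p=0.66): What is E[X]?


E[X] = n*p = 75 * 0.66 = 49.5

49.5


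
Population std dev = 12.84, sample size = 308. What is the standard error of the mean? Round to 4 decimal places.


SE = sigma / sqrt(n)
sqrt(308) ≈ 17.549929
SE = 12.84 / 17.549929 ≈ 0.731627

0.7316


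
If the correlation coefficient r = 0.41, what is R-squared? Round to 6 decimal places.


R^2 = r^2 = (0.41)^2 = 0.1681

0.168100


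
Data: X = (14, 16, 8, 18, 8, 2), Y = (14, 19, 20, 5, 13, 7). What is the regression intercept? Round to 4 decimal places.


a = ybar - b*xbar, where b = sum((xi-xbar)(yi-ybar)) / sum((xi-xbar)^2)
n = 6, xbar = 66/6 = 11, ybar = 78/6 = 13
Sxy = sum((xi-xbar)(yi-ybar)) = 10
Sxx = sum((xi-xbar)^2) = 182
b = Sxy / Sxx = 5/91 ≈ 0.054945
a = 13 - 0.054945 * 11 = 1128/91 ≈ 12.395604

12.3956


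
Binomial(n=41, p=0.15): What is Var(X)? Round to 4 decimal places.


Var = n*p*(1-p) = 41 * 0.15 * 0.85 = 5.2275

5.2275


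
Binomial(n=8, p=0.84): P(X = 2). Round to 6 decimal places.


P = C(n,k) * p^k * (1-p)^(n-k)
C(8,2) = 28
p^k = 0.84^2 = 0.7056
(1-p)^(n-k) = 0.16^6 ≈ 0.00001677722
P = 28 * 0.7056 * 0.00001677722 ≈ 0.000331

0.000331


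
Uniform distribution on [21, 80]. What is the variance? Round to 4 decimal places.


Var = (b-a)^2 / 12
(b-a)^2 = (80 - 21)^2 = 3481
Var = 3481/12 ≈ 290.083333

290.0833


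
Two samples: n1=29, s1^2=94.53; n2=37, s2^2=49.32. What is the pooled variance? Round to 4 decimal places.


sp^2 = ((n1-1)*s1^2 + (n2-1)*s2^2)/(n1+n2-2)
(n1-1)*s1^2 = 28 * 94.53 = 2646.84
(n2-1)*s2^2 = 36 * 49.32 = 1775.52
numerator = 2646.84 + 1775.52 = 4422.36
n1+n2-2 = 64
sp^2 = 4422.36 / 64 = 69.099375

69.0994


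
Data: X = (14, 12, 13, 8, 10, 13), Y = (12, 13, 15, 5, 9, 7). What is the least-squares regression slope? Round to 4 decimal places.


b = sum((xi-xbar)(yi-ybar)) / sum((xi-xbar)^2)
n = 6, xbar = 70/6 = 35/3 ≈ 11.666667, ybar = 61/6 ≈ 10.166667
Sxy = sum((xi-xbar)(yi-ybar)) = 85/3 ≈ 28.333333
Sxx = sum((xi-xbar)^2) = 76/3 ≈ 25.333333
b = Sxy / Sxx = 85/76 ≈ 1.118421

1.1184


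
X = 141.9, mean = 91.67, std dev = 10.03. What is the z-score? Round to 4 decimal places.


z = (X - mu) / sigma
X - mu = 141.9 - 91.67 = 50.23
z = 50.23 / 10.03 = 5023/1003 ≈ 5.007976

5.0080


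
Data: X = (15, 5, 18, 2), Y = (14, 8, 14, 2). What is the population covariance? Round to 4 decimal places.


Cov = (1/n)*sum((xi-xbar)(yi-ybar))
n = 4, xbar = 40/4 = 10, ybar = 38/4 = 9.5
sum((xi-xbar)(yi-ybar)) = 126
Cov = 126 / 4 = 31.5

31.5000


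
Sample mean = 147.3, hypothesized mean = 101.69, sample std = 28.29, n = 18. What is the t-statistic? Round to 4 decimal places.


t = (xbar - mu0) / (s/sqrt(n))
xbar - mu0 = 147.3 - 101.69 = 45.61
sqrt(18) ≈ 4.24264069
s/sqrt(n) = 28.29 / 4.24264069 ≈ 6.66801695
t = 45.61 / 6.66801695 ≈ 6.840115

6.8401


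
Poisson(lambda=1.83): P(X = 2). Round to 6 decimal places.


P = e^(-lam) * lam^k / k!
e^(-1.83) ≈ 0.1604136
lam^k = 1.83^2 = 3.3489
k! = 2! = 2
P = 0.1604136 * 3.3489 / 2 ≈ 0.268604

0.268604


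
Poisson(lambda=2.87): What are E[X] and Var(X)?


E[X] = Var(X) = lambda = 2.87

2.87, 2.87


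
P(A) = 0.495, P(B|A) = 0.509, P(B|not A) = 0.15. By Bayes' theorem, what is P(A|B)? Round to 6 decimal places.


P(A|B) = P(B|A)*P(A) / P(B), P(B) = P(B|A)*P(A) + P(B|not A)*P(not A)
P(B|A)*P(A) = 0.509 * 0.495 = 0.251955
P(B|not A)*P(not A) = 0.15 * 0.505 = 0.07575
P(B) = 0.251955 + 0.07575 = 0.327705
P(A|B) = 0.251955 / 0.327705 ≈ 0.76884698

0.768847


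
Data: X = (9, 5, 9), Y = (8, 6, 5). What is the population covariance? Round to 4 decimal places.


Cov = (1/n)*sum((xi-xbar)(yi-ybar))
n = 3, xbar = 23/3 ≈ 7.666667, ybar = 19/3 ≈ 6.333333
sum((xi-xbar)(yi-ybar)) = 4/3 ≈ 1.333333
Cov = 1.333333 / 3 = 4/9 ≈ 0.444444

0.4444


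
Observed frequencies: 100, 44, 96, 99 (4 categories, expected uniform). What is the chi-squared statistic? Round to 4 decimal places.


chi2 = sum((O-E)^2/E), E = total/4
total = 339, E = 339/4 = 84.75
(100 - 84.75)^2 / 84.75 = 232.5625 / 84.75 = 3721/1356 ≈ 2.744100
(44 - 84.75)^2 / 84.75 = 1660.5625 / 84.75 = 26569/1356 ≈ 19.593658
(96 - 84.75)^2 / 84.75 = 126.5625 / 84.75 = 675/452 ≈ 1.493363
(99 - 84.75)^2 / 84.75 = 203.0625 / 84.75 = 1083/452 ≈ 2.396018
chi2 = 8891/339 ≈ 26.227139

26.2271


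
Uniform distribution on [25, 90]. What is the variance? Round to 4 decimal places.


Var = (b-a)^2 / 12
(b-a)^2 = (90 - 25)^2 = 4225
Var = 4225/12 ≈ 352.083333

352.0833


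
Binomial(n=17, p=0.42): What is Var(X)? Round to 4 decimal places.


Var = n*p*(1-p) = 17 * 0.42 * 0.58 = 4.1412

4.1412


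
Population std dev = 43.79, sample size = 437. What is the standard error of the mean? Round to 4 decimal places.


SE = sigma / sqrt(n)
sqrt(437) ≈ 20.904545
SE = 43.79 / 20.904545 ≈ 2.094760

2.0948


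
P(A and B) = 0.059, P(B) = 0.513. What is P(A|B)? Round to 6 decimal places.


P(A|B) = P(A and B) / P(B) = 0.059 / 0.513 = 59/513 ≈ 0.11500975

0.115010


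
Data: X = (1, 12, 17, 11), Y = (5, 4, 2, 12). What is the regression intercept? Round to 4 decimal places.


a = ybar - b*xbar, where b = sum((xi-xbar)(yi-ybar)) / sum((xi-xbar)^2)
n = 4, xbar = 41/4 = 10.25, ybar = 23/4 = 5.75
Sxy = sum((xi-xbar)(yi-ybar)) = -16.75
Sxx = sum((xi-xbar)^2) = 134.75
b = Sxy / Sxx = -67/539 ≈ -0.124304
a = 5.75 - (-0.124304) * 10.25 = 3786/539 ≈ 7.024119

7.0241


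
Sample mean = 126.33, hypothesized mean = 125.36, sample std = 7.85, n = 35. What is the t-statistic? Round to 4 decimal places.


t = (xbar - mu0) / (s/sqrt(n))
xbar - mu0 = 126.33 - 125.36 = 0.97
sqrt(35) ≈ 5.91607978
s/sqrt(n) = 7.85 / 5.91607978 ≈ 1.32689218
t = 0.97 / 1.32689218 ≈ 0.731032

0.7310


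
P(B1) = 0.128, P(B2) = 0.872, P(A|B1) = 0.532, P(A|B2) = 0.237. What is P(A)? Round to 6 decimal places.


P(A) = P(A|B1)*P(B1) + P(A|B2)*P(B2)
P(A|B1)*P(B1) = 0.532 * 0.128 = 0.068096
P(A|B2)*P(B2) = 0.237 * 0.872 = 0.206664
P(A) = 0.068096 + 0.206664 = 0.27476

0.274760


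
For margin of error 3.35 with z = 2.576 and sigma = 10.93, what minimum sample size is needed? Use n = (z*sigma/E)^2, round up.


z*sigma/E = 2.576 * 10.93 / 3.35 ≈ 8.404681
(z*sigma/E)^2 ≈ 70.638656
round up: n = 71

71


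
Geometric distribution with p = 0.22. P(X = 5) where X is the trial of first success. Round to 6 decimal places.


P = (1-p)^(k-1) * p
(1-p)^(k-1) = 0.78^4 ≈ 0.3701506
P = 0.3701506 * 0.22 ≈ 0.08143312

0.081433


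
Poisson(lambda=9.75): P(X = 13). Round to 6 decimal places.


P = e^(-lam) * lam^k / k!
e^(-9.75) ≈ 0.00005829466
lam^k = 9.75^13 ≈ 7195483871809.848841
k! = 13! = 6227020800
P = 0.00005829466 * 7195483871809.848841 / 6227020800 ≈ 0.067361

0.067361


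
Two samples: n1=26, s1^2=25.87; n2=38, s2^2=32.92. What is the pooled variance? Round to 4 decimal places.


sp^2 = ((n1-1)*s1^2 + (n2-1)*s2^2)/(n1+n2-2)
(n1-1)*s1^2 = 25 * 25.87 = 646.75
(n2-1)*s2^2 = 37 * 32.92 = 1218.04
numerator = 646.75 + 1218.04 = 1864.79
n1+n2-2 = 62
sp^2 = 1864.79 / 62 = 186479/6200 ≈ 30.077258

30.0773


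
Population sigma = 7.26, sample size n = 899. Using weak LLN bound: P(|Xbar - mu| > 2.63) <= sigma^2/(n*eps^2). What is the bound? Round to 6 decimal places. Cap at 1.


bound = min(1, sigma^2/(n*eps^2))
sigma^2 = 7.26^2 = 52.7076
n*eps^2 = 899 * 2.63^2 = 899 * 6.9169 = 6218.2931
sigma^2/(n*eps^2) = 52.7076 / 6218.2931 ≈ 0.00847622

0.008476


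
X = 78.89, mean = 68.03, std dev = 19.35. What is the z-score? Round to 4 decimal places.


z = (X - mu) / sigma
X - mu = 78.89 - 68.03 = 10.86
z = 10.86 / 19.35 = 362/645 ≈ 0.561240

0.5612


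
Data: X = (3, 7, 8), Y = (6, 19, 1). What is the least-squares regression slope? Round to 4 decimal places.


b = sum((xi-xbar)(yi-ybar)) / sum((xi-xbar)^2)
n = 3, xbar = 18/3 = 6, ybar = 26/3 ≈ 8.666667
Sxy = sum((xi-xbar)(yi-ybar)) = 3
Sxx = sum((xi-xbar)^2) = 14
b = Sxy / Sxx = 3/14 ≈ 0.214286

0.2143


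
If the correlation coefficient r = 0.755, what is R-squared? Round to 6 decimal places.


R^2 = r^2 = (0.755)^2 = 0.570025

0.570025


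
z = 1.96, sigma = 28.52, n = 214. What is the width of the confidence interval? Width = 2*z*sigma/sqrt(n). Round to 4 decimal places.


width = 2*z*sigma/sqrt(n)
2*z*sigma = 2 * 1.96 * 28.52 = 111.7984
sqrt(214) ≈ 14.628739
width = 111.7984 / 14.628739 ≈ 7.642381

7.6424


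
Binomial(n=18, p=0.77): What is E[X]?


E[X] = n*p = 18 * 0.77 = 13.86

13.86


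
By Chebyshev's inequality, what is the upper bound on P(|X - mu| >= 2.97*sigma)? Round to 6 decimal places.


P <= 1/k^2
k^2 = 2.97^2 = 8.8209
1/k^2 = 1 / 8.8209 ≈ 0.11336712

0.113367


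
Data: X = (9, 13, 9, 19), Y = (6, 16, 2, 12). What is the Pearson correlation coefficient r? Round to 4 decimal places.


r = sum((xi-xbar)(yi-ybar)) / sqrt(sum((xi-xbar)^2) * sum((yi-ybar)^2))
n = 4, xbar = 50/4 = 12.5, ybar = 36/4 = 9
Sxy = sum((xi-xbar)(yi-ybar)) = 58
Sxx = sum((xi-xbar)^2) = 67
Syy = sum((yi-ybar)^2) = 116
sqrt(Sxx*Syy) ≈ 88.158947
r = Sxy / sqrt(Sxx*Syy) = 58 / 88.158947 ≈ 0.657903

0.6579


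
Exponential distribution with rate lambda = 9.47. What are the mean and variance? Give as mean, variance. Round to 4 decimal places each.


mean = 1/lam, var = 1/lam^2
mean = 1 / 9.47 = 100/947 ≈ 0.105597
lam^2 = 9.47^2 = 89.6809
var = 1 / 89.6809 ≈ 0.011151

0.1056, 0.0112


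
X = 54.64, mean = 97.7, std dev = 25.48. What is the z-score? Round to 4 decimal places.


z = (X - mu) / sigma
X - mu = 54.64 - 97.7 = -43.06
z = -43.06 / 25.48 = -2153/1274 ≈ -1.689953

-1.6900


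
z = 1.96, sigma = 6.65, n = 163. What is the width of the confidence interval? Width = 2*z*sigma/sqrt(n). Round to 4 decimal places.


width = 2*z*sigma/sqrt(n)
2*z*sigma = 2 * 1.96 * 6.65 = 26.068
sqrt(163) ≈ 12.767145
width = 26.068 / 12.767145 ≈ 2.041803

2.0418


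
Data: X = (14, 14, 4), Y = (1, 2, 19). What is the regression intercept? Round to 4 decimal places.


a = ybar - b*xbar, where b = sum((xi-xbar)(yi-ybar)) / sum((xi-xbar)^2)
n = 3, xbar = 32/3 ≈ 10.666667, ybar = 22/3 ≈ 7.333333
Sxy = sum((xi-xbar)(yi-ybar)) = -350/3 ≈ -116.666667
Sxx = sum((xi-xbar)^2) = 200/3 ≈ 66.666667
b = Sxy / Sxx = -1.75
a = 7.333333 - (-1.75) * 10.666667 = 26

26.0000


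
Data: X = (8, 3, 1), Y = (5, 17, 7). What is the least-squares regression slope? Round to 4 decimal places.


b = sum((xi-xbar)(yi-ybar)) / sum((xi-xbar)^2)
n = 3, xbar = 12/3 = 4, ybar = 29/3 ≈ 9.666667
Sxy = sum((xi-xbar)(yi-ybar)) = -18
Sxx = sum((xi-xbar)^2) = 26
b = Sxy / Sxx = -9/13 ≈ -0.692308

-0.6923


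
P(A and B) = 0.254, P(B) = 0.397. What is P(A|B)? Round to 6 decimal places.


P(A|B) = P(A and B) / P(B) = 0.254 / 0.397 = 254/397 ≈ 0.63979849

0.639798


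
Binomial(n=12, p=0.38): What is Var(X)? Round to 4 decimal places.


Var = n*p*(1-p) = 12 * 0.38 * 0.62 = 2.8272

2.8272


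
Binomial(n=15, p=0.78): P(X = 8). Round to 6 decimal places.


P = C(n,k) * p^k * (1-p)^(n-k)
C(15,8) = 6435
p^k = 0.78^8 ≈ 0.1370114
(1-p)^(n-k) = 0.22^7 ≈ 0.00002494358
P = 6435 * 0.1370114 * 0.00002494358 ≈ 0.021992

0.021992


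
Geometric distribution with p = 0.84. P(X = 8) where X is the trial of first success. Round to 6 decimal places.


P = (1-p)^(k-1) * p
(1-p)^(k-1) = 0.16^7 ≈ 0.000002684355
P = 0.000002684355 * 0.84 ≈ 0.000002254858

0.000002


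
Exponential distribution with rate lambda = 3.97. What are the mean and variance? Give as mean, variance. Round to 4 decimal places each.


mean = 1/lam, var = 1/lam^2
mean = 1 / 3.97 = 100/397 ≈ 0.251889
lam^2 = 3.97^2 = 15.7609
var = 1 / 15.7609 ≈ 0.063448

0.2519, 0.0634


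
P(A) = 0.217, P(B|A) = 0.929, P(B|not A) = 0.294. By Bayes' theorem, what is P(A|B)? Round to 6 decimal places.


P(A|B) = P(B|A)*P(A) / P(B), P(B) = P(B|A)*P(A) + P(B|not A)*P(not A)
P(B|A)*P(A) = 0.929 * 0.217 = 0.201593
P(B|not A)*P(not A) = 0.294 * 0.783 = 0.230202
P(B) = 0.201593 + 0.230202 = 0.431795
P(A|B) = 0.201593 / 0.431795 ≈ 0.46687201

0.466872


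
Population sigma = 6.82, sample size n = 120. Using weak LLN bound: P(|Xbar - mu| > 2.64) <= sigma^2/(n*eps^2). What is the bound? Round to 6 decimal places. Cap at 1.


bound = min(1, sigma^2/(n*eps^2))
sigma^2 = 6.82^2 = 46.5124
n*eps^2 = 120 * 2.64^2 = 120 * 6.9696 = 836.352
sigma^2/(n*eps^2) = 46.5124 / 836.352 ≈ 0.05561343

0.055613


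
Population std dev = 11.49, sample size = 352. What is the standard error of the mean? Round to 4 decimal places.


SE = sigma / sqrt(n)
sqrt(352) ≈ 18.761663
SE = 11.49 / 18.761663 ≈ 0.612419

0.6124


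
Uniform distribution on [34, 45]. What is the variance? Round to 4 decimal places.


Var = (b-a)^2 / 12
(b-a)^2 = (45 - 34)^2 = 121
Var = 121/12 ≈ 10.083333

10.0833


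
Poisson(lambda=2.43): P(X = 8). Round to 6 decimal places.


P = e^(-lam) * lam^k / k!
e^(-2.43) ≈ 0.08803683
lam^k = 2.43^8 ≈ 1215.766546
k! = 8! = 40320
P = 0.08803683 * 1215.766546 / 40320 ≈ 0.002655

0.002655


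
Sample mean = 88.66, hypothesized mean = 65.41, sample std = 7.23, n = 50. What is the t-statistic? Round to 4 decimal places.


t = (xbar - mu0) / (s/sqrt(n))
xbar - mu0 = 88.66 - 65.41 = 23.25
sqrt(50) ≈ 7.07106781
s/sqrt(n) = 7.23 / 7.07106781 ≈ 1.02247641
t = 23.25 / 1.02247641 ≈ 22.738911

22.7389


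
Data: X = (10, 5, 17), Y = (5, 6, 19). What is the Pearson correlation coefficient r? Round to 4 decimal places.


r = sum((xi-xbar)(yi-ybar)) / sqrt(sum((xi-xbar)^2) * sum((yi-ybar)^2))
n = 3, xbar = 32/3 ≈ 10.666667, ybar = 30/3 = 10
Sxy = sum((xi-xbar)(yi-ybar)) = 83
Sxx = sum((xi-xbar)^2) = 218/3 ≈ 72.666667
Syy = sum((yi-ybar)^2) = 122
sqrt(Sxx*Syy) ≈ 94.155899
r = Sxy / sqrt(Sxx*Syy) = 83 / 94.155899 ≈ 0.881517

0.8815


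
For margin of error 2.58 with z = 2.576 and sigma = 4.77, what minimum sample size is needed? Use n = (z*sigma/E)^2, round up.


z*sigma/E = 2.576 * 4.77 / 2.58 = 25599/5375 ≈ 4.762605
(z*sigma/E)^2 ≈ 22.682403
round up: n = 23

23


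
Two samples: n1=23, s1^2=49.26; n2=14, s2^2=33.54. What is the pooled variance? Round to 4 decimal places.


sp^2 = ((n1-1)*s1^2 + (n2-1)*s2^2)/(n1+n2-2)
(n1-1)*s1^2 = 22 * 49.26 = 1083.72
(n2-1)*s2^2 = 13 * 33.54 = 436.02
numerator = 1083.72 + 436.02 = 1519.74
n1+n2-2 = 35
sp^2 = 1519.74 / 35 = 75987/1750 ≈ 43.421143

43.4211


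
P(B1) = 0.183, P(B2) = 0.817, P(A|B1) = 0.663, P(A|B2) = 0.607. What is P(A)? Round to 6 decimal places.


P(A) = P(A|B1)*P(B1) + P(A|B2)*P(B2)
P(A|B1)*P(B1) = 0.663 * 0.183 = 0.121329
P(A|B2)*P(B2) = 0.607 * 0.817 = 0.495919
P(A) = 0.121329 + 0.495919 = 0.617248

0.617248


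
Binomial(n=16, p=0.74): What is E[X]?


E[X] = n*p = 16 * 0.74 = 11.84

11.84


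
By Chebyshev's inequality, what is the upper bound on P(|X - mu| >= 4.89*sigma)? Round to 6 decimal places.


P <= 1/k^2
k^2 = 4.89^2 = 23.9121
1/k^2 = 1 / 23.9121 ≈ 0.04181983

0.041820


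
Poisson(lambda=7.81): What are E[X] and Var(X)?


E[X] = Var(X) = lambda = 7.81

7.81, 7.81


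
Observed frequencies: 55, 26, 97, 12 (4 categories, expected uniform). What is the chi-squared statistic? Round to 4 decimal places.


chi2 = sum((O-E)^2/E), E = total/4
total = 190, E = 190/4 = 47.5
(55 - 47.5)^2 / 47.5 = 56.25 / 47.5 = 45/38 ≈ 1.184211
(26 - 47.5)^2 / 47.5 = 462.25 / 47.5 = 1849/190 ≈ 9.731579
(97 - 47.5)^2 / 47.5 = 2450.25 / 47.5 = 9801/190 ≈ 51.584211
(12 - 47.5)^2 / 47.5 = 1260.25 / 47.5 = 5041/190 ≈ 26.531579
chi2 = 8458/95 ≈ 89.031579

89.0316


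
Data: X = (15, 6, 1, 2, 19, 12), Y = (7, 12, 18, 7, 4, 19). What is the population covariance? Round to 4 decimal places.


Cov = (1/n)*sum((xi-xbar)(yi-ybar))
n = 6, xbar = 55/6 ≈ 9.166667, ybar = 67/6 ≈ 11.166667
sum((xi-xbar)(yi-ybar)) = -607/6 ≈ -101.166667
Cov = -101.166667 / 6 = -607/36 ≈ -16.861111

-16.8611


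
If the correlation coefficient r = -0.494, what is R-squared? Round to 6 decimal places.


R^2 = r^2 = (-0.494)^2 = 0.244036

0.244036


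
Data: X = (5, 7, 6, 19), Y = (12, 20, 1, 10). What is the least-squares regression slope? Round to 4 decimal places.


b = sum((xi-xbar)(yi-ybar)) / sum((xi-xbar)^2)
n = 4, xbar = 37/4 = 9.25, ybar = 43/4 = 10.75
Sxy = sum((xi-xbar)(yi-ybar)) = -1.75
Sxx = sum((xi-xbar)^2) = 128.75
b = Sxy / Sxx = -7/515 ≈ -0.013592

-0.0136


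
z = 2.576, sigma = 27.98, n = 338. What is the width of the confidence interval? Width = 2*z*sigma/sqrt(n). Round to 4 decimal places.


width = 2*z*sigma/sqrt(n)
2*z*sigma = 2 * 2.576 * 27.98 = 144.15296
sqrt(338) ≈ 18.384776
width = 144.15296 / 18.384776 ≈ 7.840887

7.8409


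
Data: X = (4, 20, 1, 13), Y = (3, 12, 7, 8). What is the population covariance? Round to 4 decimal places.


Cov = (1/n)*sum((xi-xbar)(yi-ybar))
n = 4, xbar = 38/4 = 9.5, ybar = 30/4 = 7.5
sum((xi-xbar)(yi-ybar)) = 78
Cov = 78 / 4 = 19.5

19.5000


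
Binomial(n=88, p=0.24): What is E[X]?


E[X] = n*p = 88 * 0.24 = 21.12

21.12


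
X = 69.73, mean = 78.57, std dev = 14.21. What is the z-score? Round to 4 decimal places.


z = (X - mu) / sigma
X - mu = 69.73 - 78.57 = -8.84
z = -8.84 / 14.21 = -884/1421 ≈ -0.622097

-0.6221


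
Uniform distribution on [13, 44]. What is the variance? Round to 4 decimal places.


Var = (b-a)^2 / 12
(b-a)^2 = (44 - 13)^2 = 961
Var = 961/12 ≈ 80.083333

80.0833


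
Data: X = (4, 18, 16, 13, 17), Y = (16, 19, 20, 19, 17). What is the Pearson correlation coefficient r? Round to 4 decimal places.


r = sum((xi-xbar)(yi-ybar)) / sqrt(sum((xi-xbar)^2) * sum((yi-ybar)^2))
n = 5, xbar = 68/5 = 13.6, ybar = 91/5 = 18.2
Sxy = sum((xi-xbar)(yi-ybar)) = 24.4
Sxx = sum((xi-xbar)^2) = 129.2
Syy = sum((yi-ybar)^2) = 10.8
sqrt(Sxx*Syy) ≈ 37.354518
r = Sxy / sqrt(Sxx*Syy) = 24.4 / 37.354518 ≈ 0.653201

0.6532


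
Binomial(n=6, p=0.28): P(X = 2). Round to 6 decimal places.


P = C(n,k) * p^k * (1-p)^(n-k)
C(6,2) = 15
p^k = 0.28^2 = 0.0784
(1-p)^(n-k) = 0.72^4 ≈ 0.2687386
P = 15 * 0.0784 * 0.2687386 ≈ 0.316037

0.316037


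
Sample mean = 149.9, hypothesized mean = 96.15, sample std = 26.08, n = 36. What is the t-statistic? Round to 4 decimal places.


t = (xbar - mu0) / (s/sqrt(n))
xbar - mu0 = 149.9 - 96.15 = 53.75
sqrt(36) = 6
s/sqrt(n) = 26.08 / 6 = 326/75 ≈ 4.34666667
t = 53.75 / 4.34666667 = 16125/1304 ≈ 12.365798

12.3658


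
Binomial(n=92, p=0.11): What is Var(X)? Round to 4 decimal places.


Var = n*p*(1-p) = 92 * 0.11 * 0.89 = 9.0068

9.0068


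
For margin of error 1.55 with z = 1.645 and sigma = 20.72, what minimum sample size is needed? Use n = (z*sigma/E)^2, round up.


z*sigma/E = 1.645 * 20.72 / 1.55 = 85211/3875 ≈ 21.989935
(z*sigma/E)^2 ≈ 483.557263
round up: n = 484

484


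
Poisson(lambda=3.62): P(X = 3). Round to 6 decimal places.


P = e^(-lam) * lam^k / k!
e^(-3.62) ≈ 0.02678268
lam^k = 3.62^3 = 47.437928
k! = 3! = 6
P = 0.02678268 * 47.437928 / 6 ≈ 0.211752

0.211752


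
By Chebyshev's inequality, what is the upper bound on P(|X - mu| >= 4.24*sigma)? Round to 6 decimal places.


P <= 1/k^2
k^2 = 4.24^2 = 17.9776
1/k^2 = 1 / 17.9776 ≈ 0.05562478

0.055625


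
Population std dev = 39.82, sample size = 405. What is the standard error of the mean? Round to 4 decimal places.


SE = sigma / sqrt(n)
sqrt(405) ≈ 20.124612
SE = 39.82 / 20.124612 ≈ 1.978672

1.9787


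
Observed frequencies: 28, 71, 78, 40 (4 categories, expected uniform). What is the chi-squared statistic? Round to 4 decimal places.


chi2 = sum((O-E)^2/E), E = total/4
total = 217, E = 217/4 = 54.25
(28 - 54.25)^2 / 54.25 = 689.0625 / 54.25 = 1575/124 ≈ 12.701613
(71 - 54.25)^2 / 54.25 = 280.5625 / 54.25 = 4489/868 ≈ 5.171659
(78 - 54.25)^2 / 54.25 = 564.0625 / 54.25 = 9025/868 ≈ 10.397465
(40 - 54.25)^2 / 54.25 = 203.0625 / 54.25 = 3249/868 ≈ 3.743088
chi2 = 6947/217 ≈ 32.013825

32.0138


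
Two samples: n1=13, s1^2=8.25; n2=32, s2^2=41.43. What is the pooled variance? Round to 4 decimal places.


sp^2 = ((n1-1)*s1^2 + (n2-1)*s2^2)/(n1+n2-2)
(n1-1)*s1^2 = 12 * 8.25 = 99
(n2-1)*s2^2 = 31 * 41.43 = 1284.33
numerator = 99 + 1284.33 = 1383.33
n1+n2-2 = 43
sp^2 = 1383.33 / 43 = 138333/4300 ≈ 32.170465

32.1705


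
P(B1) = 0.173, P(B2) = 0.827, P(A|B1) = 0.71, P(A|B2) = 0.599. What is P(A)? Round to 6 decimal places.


P(A) = P(A|B1)*P(B1) + P(A|B2)*P(B2)
P(A|B1)*P(B1) = 0.71 * 0.173 = 0.12283
P(A|B2)*P(B2) = 0.599 * 0.827 = 0.495373
P(A) = 0.12283 + 0.495373 = 0.618203

0.618203


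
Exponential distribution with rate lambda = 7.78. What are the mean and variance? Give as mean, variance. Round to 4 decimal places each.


mean = 1/lam, var = 1/lam^2
mean = 1 / 7.78 = 50/389 ≈ 0.128535
lam^2 = 7.78^2 = 60.5284
var = 1 / 60.5284 ≈ 0.016521

0.1285, 0.0165


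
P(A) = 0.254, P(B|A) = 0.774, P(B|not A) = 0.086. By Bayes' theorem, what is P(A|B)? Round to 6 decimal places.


P(A|B) = P(B|A)*P(A) / P(B), P(B) = P(B|A)*P(A) + P(B|not A)*P(not A)
P(B|A)*P(A) = 0.774 * 0.254 = 0.196596
P(B|not A)*P(not A) = 0.086 * 0.746 = 0.064156
P(B) = 0.196596 + 0.064156 = 0.260752
P(A|B) = 0.196596 / 0.260752 = 1143/1516 ≈ 0.75395778

0.753958


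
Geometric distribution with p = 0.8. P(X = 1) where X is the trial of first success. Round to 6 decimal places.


P = (1-p)^(k-1) * p
(1-p)^(k-1) = 0.2^0 = 1
P = 1 * 0.8 = 0.8

0.800000


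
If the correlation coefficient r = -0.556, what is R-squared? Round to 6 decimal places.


R^2 = r^2 = (-0.556)^2 = 0.309136

0.309136


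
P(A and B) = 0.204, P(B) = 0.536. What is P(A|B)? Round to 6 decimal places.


P(A|B) = P(A and B) / P(B) = 0.204 / 0.536 = 51/134 ≈ 0.38059701

0.380597


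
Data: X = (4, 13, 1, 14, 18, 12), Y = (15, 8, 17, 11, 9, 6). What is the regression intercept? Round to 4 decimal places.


a = ybar - b*xbar, where b = sum((xi-xbar)(yi-ybar)) / sum((xi-xbar)^2)
n = 6, xbar = 62/6 = 31/3 ≈ 10.333333, ybar = 66/6 = 11
Sxy = sum((xi-xbar)(yi-ybar)) = -113
Sxx = sum((xi-xbar)^2) = 628/3 ≈ 209.333333
b = Sxy / Sxx = -339/628 ≈ -0.539809
a = 11 - (-0.539809) * 10.333333 = 10411/628 ≈ 16.578025

16.5780


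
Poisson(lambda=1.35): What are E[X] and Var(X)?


E[X] = Var(X) = lambda = 1.35

1.35, 1.35


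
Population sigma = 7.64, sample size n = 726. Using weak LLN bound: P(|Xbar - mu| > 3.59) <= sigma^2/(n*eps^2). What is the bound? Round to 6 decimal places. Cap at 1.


bound = min(1, sigma^2/(n*eps^2))
sigma^2 = 7.64^2 = 58.3696
n*eps^2 = 726 * 3.59^2 = 726 * 12.8881 = 9356.7606
sigma^2/(n*eps^2) = 58.3696 / 9356.7606 ≈ 0.00623823

0.006238


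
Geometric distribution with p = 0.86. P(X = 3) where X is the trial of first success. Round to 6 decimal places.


P = (1-p)^(k-1) * p
(1-p)^(k-1) = 0.14^2 = 0.0196
P = 0.0196 * 0.86 = 0.016856

0.016856


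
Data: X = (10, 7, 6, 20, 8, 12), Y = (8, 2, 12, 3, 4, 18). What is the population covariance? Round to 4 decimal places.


Cov = (1/n)*sum((xi-xbar)(yi-ybar))
n = 6, xbar = 63/6 = 10.5, ybar = 47/6 ≈ 7.833333
sum((xi-xbar)(yi-ybar)) = -19.5
Cov = -19.5 / 6 = -3.25

-3.2500


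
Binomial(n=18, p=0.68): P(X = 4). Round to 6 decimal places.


P = C(n,k) * p^k * (1-p)^(n-k)
C(18,4) = 3060
p^k = 0.68^4 ≈ 0.2138138
(1-p)^(n-k) = 0.32^14 ≈ 0.0000001180592
P = 3060 * 0.2138138 * 0.0000001180592 ≈ 0.000077

0.000077


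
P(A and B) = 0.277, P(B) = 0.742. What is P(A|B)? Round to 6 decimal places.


P(A|B) = P(A and B) / P(B) = 0.277 / 0.742 = 277/742 ≈ 0.37331536

0.373315


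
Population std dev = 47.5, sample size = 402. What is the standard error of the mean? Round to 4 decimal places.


SE = sigma / sqrt(n)
sqrt(402) ≈ 20.049938
SE = 47.5 / 20.049938 ≈ 2.369085

2.3691


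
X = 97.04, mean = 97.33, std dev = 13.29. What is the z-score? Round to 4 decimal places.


z = (X - mu) / sigma
X - mu = 97.04 - 97.33 = -0.29
z = -0.29 / 13.29 = -29/1329 ≈ -0.021821

-0.0218


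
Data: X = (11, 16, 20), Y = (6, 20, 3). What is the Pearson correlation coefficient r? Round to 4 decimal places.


r = sum((xi-xbar)(yi-ybar)) / sqrt(sum((xi-xbar)^2) * sum((yi-ybar)^2))
n = 3, xbar = 47/3 ≈ 15.666667, ybar = 29/3 ≈ 9.666667
Sxy = sum((xi-xbar)(yi-ybar)) = -25/3 ≈ -8.333333
Sxx = sum((xi-xbar)^2) = 122/3 ≈ 40.666667
Syy = sum((yi-ybar)^2) = 494/3 ≈ 164.666667
sqrt(Sxx*Syy) ≈ 81.831806
r = Sxy / sqrt(Sxx*Syy) = -8.333333 / 81.831806 ≈ -0.101835

-0.1018


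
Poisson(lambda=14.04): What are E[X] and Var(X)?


E[X] = Var(X) = lambda = 14.04

14.04, 14.04


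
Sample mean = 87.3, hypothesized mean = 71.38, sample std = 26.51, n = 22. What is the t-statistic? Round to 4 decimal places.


t = (xbar - mu0) / (s/sqrt(n))
xbar - mu0 = 87.3 - 71.38 = 15.92
sqrt(22) ≈ 4.69041576
s/sqrt(n) = 26.51 / 4.69041576 ≈ 5.65195099
t = 15.92 / 5.65195099 ≈ 2.816726

2.8167


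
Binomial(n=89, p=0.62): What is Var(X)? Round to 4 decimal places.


Var = n*p*(1-p) = 89 * 0.62 * 0.38 = 20.9684

20.9684


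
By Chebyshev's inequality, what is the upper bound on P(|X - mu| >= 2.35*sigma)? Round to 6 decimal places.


P <= 1/k^2
k^2 = 2.35^2 = 5.5225
1/k^2 = 1 / 5.5225 = 400/2209 ≈ 0.18107741

0.181077


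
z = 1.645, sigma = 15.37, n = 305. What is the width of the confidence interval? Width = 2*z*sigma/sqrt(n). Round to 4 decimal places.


width = 2*z*sigma/sqrt(n)
2*z*sigma = 2 * 1.645 * 15.37 = 50.5673
sqrt(305) ≈ 17.464249
width = 50.5673 / 17.464249 ≈ 2.895475

2.8955
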